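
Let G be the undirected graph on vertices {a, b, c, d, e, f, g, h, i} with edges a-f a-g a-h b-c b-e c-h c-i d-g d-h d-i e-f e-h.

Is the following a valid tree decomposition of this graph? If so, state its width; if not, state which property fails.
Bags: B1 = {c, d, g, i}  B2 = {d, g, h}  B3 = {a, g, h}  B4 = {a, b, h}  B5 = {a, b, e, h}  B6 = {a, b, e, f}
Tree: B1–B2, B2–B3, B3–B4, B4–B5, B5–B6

A tree decomposition must satisfy three properties: every vertex lies in some bag; for every edge, both endpoints lie together in some bag; and for every vertex, the bags containing it form a connected subtree. Here edge (c,h) lies in no bag, so the decomposition is invalid.

No — edge (c,h) lies in no bag.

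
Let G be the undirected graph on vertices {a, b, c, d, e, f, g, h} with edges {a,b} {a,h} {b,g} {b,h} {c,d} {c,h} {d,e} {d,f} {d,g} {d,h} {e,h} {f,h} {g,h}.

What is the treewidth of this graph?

A width-2 tree decomposition is:
Bags: B1 = {c, d, h}  B2 = {d, e, h}  B3 = {d, g, h}  B4 = {b, g, h}  B5 = {d, f, h}  B6 = {a, b, h}
Tree: B1–B2, B1–B3, B3–B4, B1–B5, B4–B6
The largest bag has 3 vertices, giving width 2; this decomposition certifies tw(G) ≤ 2. For the lower bound, the 3 vertices {d, g, h} are pairwise adjacent, and any tree decomposition puts a clique entirely inside one bag — forcing width ≥ 2. Hence tw(G) = 2 exactly.

2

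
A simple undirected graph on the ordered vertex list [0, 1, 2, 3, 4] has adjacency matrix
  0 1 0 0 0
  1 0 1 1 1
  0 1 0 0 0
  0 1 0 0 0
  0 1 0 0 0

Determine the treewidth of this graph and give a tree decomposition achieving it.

Treewidth 1.
One optimal decomposition is:
Bags: B1 = {0, 1}  B2 = {1, 3}  B3 = {1, 4}  B4 = {1, 2}
Tree: B1–B2, B1–B3, B2–B4

Each bag holds 2 vertices, so the decomposition has width 1, which upper-bounds the treewidth. Since G has at least one edge (e.g. 0–1), it is not an edgeless graph, so tw(G) ≥ 1. Therefore the treewidth is 1.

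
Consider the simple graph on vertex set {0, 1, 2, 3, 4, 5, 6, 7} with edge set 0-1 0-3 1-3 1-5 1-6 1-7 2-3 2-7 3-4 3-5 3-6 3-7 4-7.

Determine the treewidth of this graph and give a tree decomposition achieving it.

Each bag holds 3 vertices, so the decomposition has width 2, which upper-bounds the treewidth. For the lower bound, the 3 vertices {0, 1, 3} are pairwise adjacent, and any tree decomposition puts a clique entirely inside one bag — forcing width ≥ 2. Hence tw(G) = 2 exactly.

Treewidth 2.
One such decomposition:
Bags: B1 = {2, 3, 7}  B2 = {1, 3, 7}  B3 = {1, 3, 6}  B4 = {3, 4, 7}  B5 = {1, 3, 5}  B6 = {0, 1, 3}
Tree: B1–B2, B2–B3, B2–B4, B3–B5, B2–B6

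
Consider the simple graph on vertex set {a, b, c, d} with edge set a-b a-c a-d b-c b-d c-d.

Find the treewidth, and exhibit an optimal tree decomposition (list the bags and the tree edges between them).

With just one bag of size 4, the width is 4 − 1 = 3, so tw(G) ≤ 3. On the other hand G contains the 4-clique {a, b, c, d}. A clique must lie in a single bag of any decomposition, so no decomposition can have width below 3. Combining the bounds, tw(G) = 3.

Treewidth 3.
Bags: B1 = {a, b, c, d}
Tree: (single bag)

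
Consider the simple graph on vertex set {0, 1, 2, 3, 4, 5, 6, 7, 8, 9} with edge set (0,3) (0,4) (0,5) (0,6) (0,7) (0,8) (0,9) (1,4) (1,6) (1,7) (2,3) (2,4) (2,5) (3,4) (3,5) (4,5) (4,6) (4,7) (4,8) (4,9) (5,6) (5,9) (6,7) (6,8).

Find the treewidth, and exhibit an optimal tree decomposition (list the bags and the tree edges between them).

The largest bag has 4 vertices, giving width 3; this decomposition certifies tw(G) ≤ 3. On the other hand G contains the 4-clique {0, 4, 6, 8}. A clique must lie in a single bag of any decomposition, so no decomposition can have width below 3. Combining the bounds, tw(G) = 3.

Treewidth 3.
One optimal decomposition is:
Bags: B1 = {0, 4, 6, 7}  B2 = {0, 4, 6, 8}  B3 = {0, 4, 5, 6}  B4 = {0, 3, 4, 5}  B5 = {0, 4, 5, 9}  B6 = {2, 3, 4, 5}  B7 = {1, 4, 6, 7}
Tree: B1–B2, B1–B3, B3–B4, B4–B5, B4–B6, B1–B7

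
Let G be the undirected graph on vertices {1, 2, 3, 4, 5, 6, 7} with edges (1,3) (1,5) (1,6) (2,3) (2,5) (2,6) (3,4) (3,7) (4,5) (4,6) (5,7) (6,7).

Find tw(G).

3

A width-3 tree decomposition is:
Bags: B1 = {3, 4, 5, 6}  B2 = {2, 3, 5, 6}  B3 = {3, 5, 6, 7}  B4 = {1, 3, 5, 6}
Tree: B1–B2, B2–B3, B3–B4
Each bag holds 4 vertices, so the decomposition has width 3, which upper-bounds the treewidth. For the lower bound: the 4 vertex sets {4,5}, {2,3}, {6}, {7} are disjoint, each induces a connected subgraph, and every pair is joined by at least one edge of G. Contracting each set to a single vertex therefore yields K_{4} as a minor, and since treewidth is minor-monotone, tw(G) ≥ tw(K_{4}) = 3. The upper and lower bounds meet at 3, so that is the treewidth.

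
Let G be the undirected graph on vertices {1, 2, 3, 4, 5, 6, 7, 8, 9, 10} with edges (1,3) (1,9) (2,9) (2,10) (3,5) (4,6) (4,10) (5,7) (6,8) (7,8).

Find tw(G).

A width-2 tree decomposition is:
Bags: B1 = {5, 7, 8}  B2 = {5, 6, 8}  B3 = {4, 5, 6}  B4 = {4, 5, 10}  B5 = {2, 5, 10}  B6 = {2, 5, 9}  B7 = {1, 5, 9}  B8 = {1, 3, 5}
Tree: B1–B2, B2–B3, B3–B4, B4–B5, B5–B6, B6–B7, B7–B8
Every bag has size at most 3, so the width is 3 − 1 = 2 and tw(G) ≤ 2. Since 5–7–8–6–4–10–2–9–1–3–5 is a cycle in G, G is not acyclic. Forests are exactly the graphs of treewidth ≤ 1, so tw(G) ≥ 2. Hence tw(G) = 2 exactly.

2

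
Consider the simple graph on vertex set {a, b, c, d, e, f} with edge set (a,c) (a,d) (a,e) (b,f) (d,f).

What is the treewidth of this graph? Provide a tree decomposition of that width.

Every bag has size at most 2, so the width is 2 − 1 = 1 and tw(G) ≤ 1. G has an edge, so its treewidth is at least 1. Therefore the treewidth is 1.

Treewidth 1.
One such decomposition:
Bags: B1 = {a, d}  B2 = {a, c}  B3 = {d, f}  B4 = {a, e}  B5 = {b, f}
Tree: B1–B2, B1–B3, B2–B4, B3–B5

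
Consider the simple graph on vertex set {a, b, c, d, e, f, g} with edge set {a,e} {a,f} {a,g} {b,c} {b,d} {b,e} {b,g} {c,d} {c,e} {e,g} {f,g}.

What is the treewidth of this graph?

2

A width-2 tree decomposition is:
Bags: B1 = {b, e, g}  B2 = {a, e, g}  B3 = {a, f, g}  B4 = {b, c, e}  B5 = {b, c, d}
Tree: B1–B2, B2–B3, B1–B4, B4–B5
The largest bag has 3 vertices, giving width 2; this decomposition certifies tw(G) ≤ 2. On the other hand G contains the 3-clique {b, c, d}. A clique must lie in a single bag of any decomposition, so no decomposition can have width below 2. Combining the bounds, tw(G) = 2.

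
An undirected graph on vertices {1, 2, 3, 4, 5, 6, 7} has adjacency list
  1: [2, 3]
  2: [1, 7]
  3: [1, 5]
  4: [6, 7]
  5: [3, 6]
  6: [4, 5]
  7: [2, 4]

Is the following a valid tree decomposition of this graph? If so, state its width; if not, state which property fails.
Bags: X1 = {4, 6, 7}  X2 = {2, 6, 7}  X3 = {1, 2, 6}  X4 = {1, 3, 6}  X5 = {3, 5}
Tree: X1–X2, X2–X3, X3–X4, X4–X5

A tree decomposition must satisfy three properties: every vertex lies in some bag; for every edge, both endpoints lie together in some bag; and for every vertex, the bags containing it form a connected subtree. Here edge (6,5) lies in no bag, so the decomposition is invalid.

No — edge (6,5) lies in no bag.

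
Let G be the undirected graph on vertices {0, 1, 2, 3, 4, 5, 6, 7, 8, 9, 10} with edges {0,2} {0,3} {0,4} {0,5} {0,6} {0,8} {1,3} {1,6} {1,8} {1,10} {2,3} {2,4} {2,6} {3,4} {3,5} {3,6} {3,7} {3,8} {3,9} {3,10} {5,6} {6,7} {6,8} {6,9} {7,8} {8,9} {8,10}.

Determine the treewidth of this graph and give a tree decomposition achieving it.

Treewidth 3.
One such decomposition:
Bags: B1 = {0, 3, 6, 8}  B2 = {0, 3, 5, 6}  B3 = {0, 2, 3, 6}  B4 = {0, 2, 3, 4}  B5 = {1, 3, 6, 8}  B6 = {1, 3, 8, 10}  B7 = {3, 6, 7, 8}  B8 = {3, 6, 8, 9}
Tree: B1–B2, B2–B3, B3–B4, B1–B5, B5–B6, B5–B7, B5–B8

The largest bag has 4 vertices, giving width 3; this decomposition certifies tw(G) ≤ 3. For the lower bound, the 4 vertices {1, 3, 8, 10} are pairwise adjacent, and any tree decomposition puts a clique entirely inside one bag — forcing width ≥ 3. The upper and lower bounds meet at 3, so that is the treewidth.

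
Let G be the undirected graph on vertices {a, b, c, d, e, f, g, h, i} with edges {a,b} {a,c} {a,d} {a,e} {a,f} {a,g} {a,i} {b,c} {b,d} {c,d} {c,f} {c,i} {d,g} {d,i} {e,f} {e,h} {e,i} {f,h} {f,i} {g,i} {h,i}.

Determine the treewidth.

3

A width-3 tree decomposition is:
Bags: B1 = {a, c, d, i}  B2 = {a, c, f, i}  B3 = {a, d, g, i}  B4 = {a, b, c, d}  B5 = {a, e, f, i}  B6 = {e, f, h, i}
Tree: B1–B2, B1–B3, B1–B4, B2–B5, B5–B6
The largest bag has 4 vertices, giving width 3; this decomposition certifies tw(G) ≤ 3. Conversely, {a, b, c, d} is a clique of size 4, and the vertices of any clique must share a bag in every tree decomposition; so some bag has ≥ 4 vertices and tw(G) ≥ 3. Combining the bounds, tw(G) = 3.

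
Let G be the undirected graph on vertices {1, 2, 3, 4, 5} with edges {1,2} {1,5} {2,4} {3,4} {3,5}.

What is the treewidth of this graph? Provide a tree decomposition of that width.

Treewidth 2.
One such decomposition:
Bags: B1 = {2, 3, 4}  B2 = {2, 3, 5}  B3 = {1, 2, 5}
Tree: B1–B2, B2–B3

Every bag has size at most 3, so the width is 3 − 1 = 2 and tw(G) ≤ 2. For the lower bound, G contains the cycle 2–4–3–5–1–2, so G is not a forest; only forests have treewidth ≤ 1, hence tw(G) ≥ 2. The upper and lower bounds meet at 2, so that is the treewidth.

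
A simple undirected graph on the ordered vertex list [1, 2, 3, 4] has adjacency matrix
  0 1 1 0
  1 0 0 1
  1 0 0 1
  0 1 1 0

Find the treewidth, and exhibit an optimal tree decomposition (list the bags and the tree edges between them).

Treewidth 2.
One such decomposition:
Bags: B1 = {1, 3, 4}  B2 = {1, 2, 4}
Tree: B1–B2

The largest bag has 3 vertices, giving width 2; this decomposition certifies tw(G) ≤ 2. Since 1–3–4–2–1 is a cycle in G, G is not acyclic. Forests are exactly the graphs of treewidth ≤ 1, so tw(G) ≥ 2. Combining the bounds, tw(G) = 2.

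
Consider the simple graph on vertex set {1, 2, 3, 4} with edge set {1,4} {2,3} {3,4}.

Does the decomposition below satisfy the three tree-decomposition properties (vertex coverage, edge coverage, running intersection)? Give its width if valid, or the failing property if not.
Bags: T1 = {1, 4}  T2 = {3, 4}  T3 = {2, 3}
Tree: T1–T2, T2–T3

Checking the three conditions: (i) the bags cover all of {1, 2, 3, 4}; (ii) for each edge, some bag contains both endpoints; (iii) the bags containing any fixed vertex form a subtree. All hold, so the decomposition is valid with width 2 − 1 = 1.

Yes; width 1.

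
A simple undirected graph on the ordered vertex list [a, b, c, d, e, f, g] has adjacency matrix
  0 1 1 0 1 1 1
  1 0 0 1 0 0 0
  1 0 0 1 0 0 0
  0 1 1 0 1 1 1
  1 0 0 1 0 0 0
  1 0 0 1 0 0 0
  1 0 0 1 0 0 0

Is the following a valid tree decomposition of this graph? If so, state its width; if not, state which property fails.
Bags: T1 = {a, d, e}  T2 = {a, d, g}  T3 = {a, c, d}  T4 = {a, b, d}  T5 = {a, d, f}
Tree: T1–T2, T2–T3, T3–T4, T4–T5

Vertex coverage: the bags together contain {a, b, c, d, e, f, g}, the full vertex set. Edge coverage: each edge of G has both endpoints in at least one bag. Running intersection: for every vertex, the bags containing it form a connected subtree. All three properties hold, so this is a valid tree decomposition of width max|bag| − 1 = 2, and hence tw(G) ≤ 2.

Yes; width 2.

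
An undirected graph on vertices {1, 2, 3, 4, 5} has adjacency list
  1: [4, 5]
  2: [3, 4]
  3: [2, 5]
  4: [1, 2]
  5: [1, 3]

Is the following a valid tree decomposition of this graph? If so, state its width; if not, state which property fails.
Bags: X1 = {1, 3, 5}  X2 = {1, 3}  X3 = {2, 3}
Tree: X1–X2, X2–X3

No — vertex 4 appears in no bag.

A tree decomposition must satisfy three properties: every vertex lies in some bag; for every edge, both endpoints lie together in some bag; and for every vertex, the bags containing it form a connected subtree. Here vertex 4 appears in no bag, so the decomposition is invalid.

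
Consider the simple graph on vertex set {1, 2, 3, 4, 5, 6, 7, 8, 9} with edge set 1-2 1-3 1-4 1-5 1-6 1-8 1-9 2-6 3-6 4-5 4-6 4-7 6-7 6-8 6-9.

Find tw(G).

2

A width-2 tree decomposition is:
Bags: B1 = {4, 6, 7}  B2 = {1, 4, 6}  B3 = {1, 6, 9}  B4 = {1, 2, 6}  B5 = {1, 4, 5}  B6 = {1, 6, 8}  B7 = {1, 3, 6}
Tree: B1–B2, B2–B3, B3–B4, B2–B5, B4–B6, B3–B7
Every bag has size at most 3, so the width is 3 − 1 = 2 and tw(G) ≤ 2. For the lower bound, the 3 vertices {1, 4, 5} are pairwise adjacent, and any tree decomposition puts a clique entirely inside one bag — forcing width ≥ 2. Hence tw(G) = 2 exactly.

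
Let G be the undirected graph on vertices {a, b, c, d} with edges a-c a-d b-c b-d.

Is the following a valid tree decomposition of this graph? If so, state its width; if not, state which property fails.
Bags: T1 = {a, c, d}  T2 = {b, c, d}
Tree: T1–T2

Yes; width 2.

Every vertex of G appears in some bag (union = {a, b, c, d}); every edge is covered by a bag; and for each vertex v the set of bags containing v is connected in the bag tree. The decomposition is therefore valid. The largest bag has 3 vertices, so the width is 2.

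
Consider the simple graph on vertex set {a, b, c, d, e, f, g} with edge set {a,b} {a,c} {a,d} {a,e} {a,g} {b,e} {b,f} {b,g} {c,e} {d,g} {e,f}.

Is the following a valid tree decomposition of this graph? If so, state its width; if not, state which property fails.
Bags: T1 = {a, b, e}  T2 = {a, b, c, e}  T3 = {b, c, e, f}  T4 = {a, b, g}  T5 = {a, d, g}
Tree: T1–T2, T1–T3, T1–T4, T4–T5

A tree decomposition must satisfy three properties: every vertex lies in some bag; for every edge, both endpoints lie together in some bag; and for every vertex, the bags containing it form a connected subtree. Here bags containing vertex c are not connected in the tree, so the decomposition is invalid.

No — bags containing vertex c are not connected in the tree.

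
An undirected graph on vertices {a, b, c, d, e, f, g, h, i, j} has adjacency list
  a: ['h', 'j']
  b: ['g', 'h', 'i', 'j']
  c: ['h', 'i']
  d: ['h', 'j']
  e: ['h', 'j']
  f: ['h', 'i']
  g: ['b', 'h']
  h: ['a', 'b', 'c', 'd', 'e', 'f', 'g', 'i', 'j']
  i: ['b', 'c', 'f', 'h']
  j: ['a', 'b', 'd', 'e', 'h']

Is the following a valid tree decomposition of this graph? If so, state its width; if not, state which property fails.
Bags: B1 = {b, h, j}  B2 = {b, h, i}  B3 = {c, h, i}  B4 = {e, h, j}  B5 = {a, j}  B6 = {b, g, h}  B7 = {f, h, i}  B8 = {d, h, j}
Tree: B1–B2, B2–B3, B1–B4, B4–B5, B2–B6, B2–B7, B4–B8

No — edge (h,a) lies in no bag.

A tree decomposition must satisfy three properties: every vertex lies in some bag; for every edge, both endpoints lie together in some bag; and for every vertex, the bags containing it form a connected subtree. Here edge (h,a) lies in no bag, so the decomposition is invalid.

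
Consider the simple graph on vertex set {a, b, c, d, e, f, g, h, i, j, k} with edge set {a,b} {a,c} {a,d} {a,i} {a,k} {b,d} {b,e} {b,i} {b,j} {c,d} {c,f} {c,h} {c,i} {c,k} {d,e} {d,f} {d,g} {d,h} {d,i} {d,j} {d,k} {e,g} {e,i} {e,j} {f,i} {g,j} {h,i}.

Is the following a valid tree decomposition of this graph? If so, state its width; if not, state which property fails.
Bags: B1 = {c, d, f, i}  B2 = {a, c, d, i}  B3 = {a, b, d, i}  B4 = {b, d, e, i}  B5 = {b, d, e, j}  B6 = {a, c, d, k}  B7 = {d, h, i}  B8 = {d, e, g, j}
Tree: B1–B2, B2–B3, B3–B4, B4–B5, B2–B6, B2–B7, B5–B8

A tree decomposition must satisfy three properties: every vertex lies in some bag; for every edge, both endpoints lie together in some bag; and for every vertex, the bags containing it form a connected subtree. Here edge (c,h) lies in no bag, so the decomposition is invalid.

No — edge (c,h) lies in no bag.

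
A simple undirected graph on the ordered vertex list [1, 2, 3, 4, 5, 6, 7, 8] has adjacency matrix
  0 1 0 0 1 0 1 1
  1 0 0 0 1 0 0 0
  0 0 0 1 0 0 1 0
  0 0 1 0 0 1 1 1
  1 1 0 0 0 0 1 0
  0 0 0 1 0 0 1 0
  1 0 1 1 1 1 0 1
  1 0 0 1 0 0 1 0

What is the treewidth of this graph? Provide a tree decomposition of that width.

Treewidth 2.
Bags: B1 = {1, 5, 7}  B2 = {1, 7, 8}  B3 = {1, 2, 5}  B4 = {4, 7, 8}  B5 = {3, 4, 7}  B6 = {4, 6, 7}
Tree: B1–B2, B1–B3, B2–B4, B4–B5, B5–B6

The largest bag has 3 vertices, giving width 2; this decomposition certifies tw(G) ≤ 2. On the other hand G contains the 3-clique {1, 2, 5}. A clique must lie in a single bag of any decomposition, so no decomposition can have width below 2. Therefore the treewidth is 2.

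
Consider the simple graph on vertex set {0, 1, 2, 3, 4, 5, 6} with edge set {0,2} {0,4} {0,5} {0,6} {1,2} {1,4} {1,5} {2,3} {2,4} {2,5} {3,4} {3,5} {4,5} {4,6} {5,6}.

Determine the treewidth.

3

A width-3 tree decomposition is:
Bags: B1 = {2, 3, 4, 5}  B2 = {1, 2, 4, 5}  B3 = {0, 2, 4, 5}  B4 = {0, 4, 5, 6}
Tree: B1–B2, B1–B3, B3–B4
The largest bag has 4 vertices, giving width 3; this decomposition certifies tw(G) ≤ 3. Conversely, {0, 2, 4, 5} is a clique of size 4, and the vertices of any clique must share a bag in every tree decomposition; so some bag has ≥ 4 vertices and tw(G) ≥ 3. The upper and lower bounds meet at 3, so that is the treewidth.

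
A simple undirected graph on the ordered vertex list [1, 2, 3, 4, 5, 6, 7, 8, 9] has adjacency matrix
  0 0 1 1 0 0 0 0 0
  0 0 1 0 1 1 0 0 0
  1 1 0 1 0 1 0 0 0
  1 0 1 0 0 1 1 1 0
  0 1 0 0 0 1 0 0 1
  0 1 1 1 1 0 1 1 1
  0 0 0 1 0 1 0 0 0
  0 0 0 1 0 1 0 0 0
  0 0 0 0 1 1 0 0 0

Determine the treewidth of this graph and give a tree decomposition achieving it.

The largest bag has 3 vertices, giving width 2; this decomposition certifies tw(G) ≤ 2. Conversely, {1, 3, 4} is a clique of size 3, and the vertices of any clique must share a bag in every tree decomposition; so some bag has ≥ 3 vertices and tw(G) ≥ 2. The upper and lower bounds meet at 2, so that is the treewidth.

Treewidth 2.
Bags: B1 = {2, 3, 6}  B2 = {3, 4, 6}  B3 = {2, 5, 6}  B4 = {4, 6, 8}  B5 = {4, 6, 7}  B6 = {1, 3, 4}  B7 = {5, 6, 9}
Tree: B1–B2, B1–B3, B2–B4, B2–B5, B2–B6, B3–B7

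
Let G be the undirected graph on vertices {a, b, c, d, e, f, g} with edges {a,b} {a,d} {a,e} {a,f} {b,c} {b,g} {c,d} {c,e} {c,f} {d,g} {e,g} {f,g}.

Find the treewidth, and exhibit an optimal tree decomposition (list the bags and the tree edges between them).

Treewidth 3.
One such decomposition:
Bags: B1 = {a, b, c, g}  B2 = {a, c, d, g}  B3 = {a, c, f, g}  B4 = {a, c, e, g}
Tree: B1–B2, B2–B3, B3–B4

The largest bag has 4 vertices, giving width 3; this decomposition certifies tw(G) ≤ 3. For the lower bound: the 4 vertex sets {a,b}, {d,g}, {c}, {f} are disjoint, each induces a connected subgraph, and every pair is joined by at least one edge of G. Contracting each set to a single vertex therefore yields K_{4} as a minor, and since treewidth is minor-monotone, tw(G) ≥ tw(K_{4}) = 3. Therefore the treewidth is 3.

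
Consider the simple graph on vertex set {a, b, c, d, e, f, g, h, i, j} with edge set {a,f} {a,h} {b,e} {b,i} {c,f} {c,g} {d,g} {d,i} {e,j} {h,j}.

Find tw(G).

2

A width-2 tree decomposition is:
Bags: B1 = {a, h, j}  B2 = {a, f, j}  B3 = {c, f, j}  B4 = {c, g, j}  B5 = {d, g, j}  B6 = {d, i, j}  B7 = {b, i, j}  B8 = {b, e, j}
Tree: B1–B2, B2–B3, B3–B4, B4–B5, B5–B6, B6–B7, B7–B8
Each bag holds 3 vertices, so the decomposition has width 2, which upper-bounds the treewidth. For the lower bound, G contains the cycle j–h–a–f–c–g–d–i–b–e–j, so G is not a forest; only forests have treewidth ≤ 1, hence tw(G) ≥ 2. The upper and lower bounds meet at 2, so that is the treewidth.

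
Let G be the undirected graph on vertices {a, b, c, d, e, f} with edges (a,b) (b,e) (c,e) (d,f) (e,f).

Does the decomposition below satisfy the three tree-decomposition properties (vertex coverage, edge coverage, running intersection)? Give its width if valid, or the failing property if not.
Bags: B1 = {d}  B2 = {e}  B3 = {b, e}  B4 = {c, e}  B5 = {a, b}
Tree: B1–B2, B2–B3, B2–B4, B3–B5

No — vertex f appears in no bag.

A tree decomposition must satisfy three properties: every vertex lies in some bag; for every edge, both endpoints lie together in some bag; and for every vertex, the bags containing it form a connected subtree. Here vertex f appears in no bag, so the decomposition is invalid.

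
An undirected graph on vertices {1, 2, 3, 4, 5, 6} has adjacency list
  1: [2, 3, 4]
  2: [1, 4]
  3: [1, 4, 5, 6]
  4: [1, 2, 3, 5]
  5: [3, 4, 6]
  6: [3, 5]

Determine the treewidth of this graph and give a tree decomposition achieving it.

The largest bag has 3 vertices, giving width 2; this decomposition certifies tw(G) ≤ 2. For the lower bound, the 3 vertices {1, 2, 4} are pairwise adjacent, and any tree decomposition puts a clique entirely inside one bag — forcing width ≥ 2. The upper and lower bounds meet at 2, so that is the treewidth.

Treewidth 2.
One optimal decomposition is:
Bags: B1 = {1, 3, 4}  B2 = {1, 2, 4}  B3 = {3, 4, 5}  B4 = {3, 5, 6}
Tree: B1–B2, B1–B3, B3–B4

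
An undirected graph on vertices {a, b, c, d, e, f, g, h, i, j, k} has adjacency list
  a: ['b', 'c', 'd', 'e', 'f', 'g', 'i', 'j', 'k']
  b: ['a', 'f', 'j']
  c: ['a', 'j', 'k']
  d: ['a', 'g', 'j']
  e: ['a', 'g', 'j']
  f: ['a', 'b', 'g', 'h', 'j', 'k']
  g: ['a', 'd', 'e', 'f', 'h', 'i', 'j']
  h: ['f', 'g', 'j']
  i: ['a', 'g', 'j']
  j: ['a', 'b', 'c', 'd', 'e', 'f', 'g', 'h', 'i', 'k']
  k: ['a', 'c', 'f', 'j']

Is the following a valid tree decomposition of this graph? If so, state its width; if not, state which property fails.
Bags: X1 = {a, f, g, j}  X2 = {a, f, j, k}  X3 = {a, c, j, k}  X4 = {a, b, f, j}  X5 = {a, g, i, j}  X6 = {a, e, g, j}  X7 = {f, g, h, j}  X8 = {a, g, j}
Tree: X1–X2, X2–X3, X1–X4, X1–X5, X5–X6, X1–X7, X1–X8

A tree decomposition must satisfy three properties: every vertex lies in some bag; for every edge, both endpoints lie together in some bag; and for every vertex, the bags containing it form a connected subtree. Here vertex d appears in no bag, so the decomposition is invalid.

No — vertex d appears in no bag.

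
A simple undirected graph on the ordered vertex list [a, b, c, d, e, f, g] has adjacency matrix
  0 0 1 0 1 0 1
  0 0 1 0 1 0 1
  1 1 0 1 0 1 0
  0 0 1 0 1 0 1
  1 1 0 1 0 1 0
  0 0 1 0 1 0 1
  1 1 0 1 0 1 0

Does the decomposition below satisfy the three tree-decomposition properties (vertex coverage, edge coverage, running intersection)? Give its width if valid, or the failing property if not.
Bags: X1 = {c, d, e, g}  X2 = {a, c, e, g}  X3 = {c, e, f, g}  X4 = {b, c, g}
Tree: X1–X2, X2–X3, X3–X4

A tree decomposition must satisfy three properties: every vertex lies in some bag; for every edge, both endpoints lie together in some bag; and for every vertex, the bags containing it form a connected subtree. Here edge (e,b) lies in no bag, so the decomposition is invalid.

No — edge (e,b) lies in no bag.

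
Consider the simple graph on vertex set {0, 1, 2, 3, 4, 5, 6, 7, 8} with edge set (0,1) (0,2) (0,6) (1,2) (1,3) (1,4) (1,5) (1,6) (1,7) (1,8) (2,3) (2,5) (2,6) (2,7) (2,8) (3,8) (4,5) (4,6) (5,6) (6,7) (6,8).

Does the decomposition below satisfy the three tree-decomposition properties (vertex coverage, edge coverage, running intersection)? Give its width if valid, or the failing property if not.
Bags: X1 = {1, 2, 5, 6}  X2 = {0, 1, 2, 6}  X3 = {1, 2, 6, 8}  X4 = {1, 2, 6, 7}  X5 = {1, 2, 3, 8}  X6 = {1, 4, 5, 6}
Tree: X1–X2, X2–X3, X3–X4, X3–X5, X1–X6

Vertex coverage: the bags together contain {0, 1, 2, 3, 4, 5, 6, 7, 8}, the full vertex set. Edge coverage: each edge of G has both endpoints in at least one bag. Running intersection: for every vertex, the bags containing it form a connected subtree. All three properties hold, so this is a valid tree decomposition of width max|bag| − 1 = 3, and hence tw(G) ≤ 3.

Yes; width 3.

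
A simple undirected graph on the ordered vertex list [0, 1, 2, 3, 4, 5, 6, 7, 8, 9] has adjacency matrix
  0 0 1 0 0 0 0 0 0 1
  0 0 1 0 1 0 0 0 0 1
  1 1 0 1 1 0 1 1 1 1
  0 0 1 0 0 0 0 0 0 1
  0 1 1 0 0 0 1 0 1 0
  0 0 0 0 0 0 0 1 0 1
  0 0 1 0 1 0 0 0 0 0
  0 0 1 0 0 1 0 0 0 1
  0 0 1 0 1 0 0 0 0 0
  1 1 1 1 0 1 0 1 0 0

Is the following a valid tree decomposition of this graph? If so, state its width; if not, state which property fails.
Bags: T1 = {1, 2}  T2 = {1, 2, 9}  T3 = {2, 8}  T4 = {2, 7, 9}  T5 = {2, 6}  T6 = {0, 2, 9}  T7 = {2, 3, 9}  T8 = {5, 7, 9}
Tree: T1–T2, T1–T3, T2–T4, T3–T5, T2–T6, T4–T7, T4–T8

No — vertex 4 appears in no bag.

A tree decomposition must satisfy three properties: every vertex lies in some bag; for every edge, both endpoints lie together in some bag; and for every vertex, the bags containing it form a connected subtree. Here vertex 4 appears in no bag, so the decomposition is invalid.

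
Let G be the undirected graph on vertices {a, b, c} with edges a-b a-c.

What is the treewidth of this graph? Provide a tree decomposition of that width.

Every bag has size at most 2, so the width is 2 − 1 = 1 and tw(G) ≤ 1. G has an edge, so its treewidth is at least 1. Hence tw(G) = 1 exactly.

Treewidth 1.
Bags: B1 = {a, c}  B2 = {a, b}
Tree: B1–B2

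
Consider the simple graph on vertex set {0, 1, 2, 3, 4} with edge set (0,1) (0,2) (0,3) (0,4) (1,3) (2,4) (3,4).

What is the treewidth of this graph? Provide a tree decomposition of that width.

Every bag has size at most 3, so the width is 3 − 1 = 2 and tw(G) ≤ 2. On the other hand G contains the 3-clique {0, 2, 4}. A clique must lie in a single bag of any decomposition, so no decomposition can have width below 2. The upper and lower bounds meet at 2, so that is the treewidth.

Treewidth 2.
One optimal decomposition is:
Bags: B1 = {0, 3, 4}  B2 = {0, 2, 4}  B3 = {0, 1, 3}
Tree: B1–B2, B1–B3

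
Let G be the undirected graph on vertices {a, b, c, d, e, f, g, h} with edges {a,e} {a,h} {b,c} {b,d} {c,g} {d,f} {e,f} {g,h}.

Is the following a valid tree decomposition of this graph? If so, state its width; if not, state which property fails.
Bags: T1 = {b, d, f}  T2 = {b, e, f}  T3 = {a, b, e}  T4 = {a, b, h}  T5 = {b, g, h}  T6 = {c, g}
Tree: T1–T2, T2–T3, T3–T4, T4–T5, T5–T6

No — edge (b,c) lies in no bag.

A tree decomposition must satisfy three properties: every vertex lies in some bag; for every edge, both endpoints lie together in some bag; and for every vertex, the bags containing it form a connected subtree. Here edge (b,c) lies in no bag, so the decomposition is invalid.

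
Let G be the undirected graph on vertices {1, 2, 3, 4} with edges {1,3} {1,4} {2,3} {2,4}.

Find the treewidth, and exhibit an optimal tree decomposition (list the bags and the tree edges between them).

Every bag has size at most 3, so the width is 3 − 1 = 2 and tw(G) ≤ 2. The edges 2–4–1–3–2 form a cycle, so G is not a tree and its treewidth is at least 2. Combining the bounds, tw(G) = 2.

Treewidth 2.
One such decomposition:
Bags: B1 = {1, 2, 4}  B2 = {1, 2, 3}
Tree: B1–B2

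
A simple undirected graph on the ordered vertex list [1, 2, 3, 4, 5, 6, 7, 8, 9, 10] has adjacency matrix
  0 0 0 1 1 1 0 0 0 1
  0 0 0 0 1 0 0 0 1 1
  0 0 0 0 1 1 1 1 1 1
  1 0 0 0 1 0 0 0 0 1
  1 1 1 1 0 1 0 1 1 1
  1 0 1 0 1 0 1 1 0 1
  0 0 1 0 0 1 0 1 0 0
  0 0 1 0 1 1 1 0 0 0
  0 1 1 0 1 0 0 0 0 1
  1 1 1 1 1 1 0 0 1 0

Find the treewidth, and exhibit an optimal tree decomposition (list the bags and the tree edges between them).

Treewidth 3.
One optimal decomposition is:
Bags: B1 = {3, 5, 6, 10}  B2 = {3, 5, 6, 8}  B3 = {3, 6, 7, 8}  B4 = {3, 5, 9, 10}  B5 = {1, 5, 6, 10}  B6 = {1, 4, 5, 10}  B7 = {2, 5, 9, 10}
Tree: B1–B2, B2–B3, B1–B4, B1–B5, B5–B6, B4–B7

Each bag holds 4 vertices, so the decomposition has width 3, which upper-bounds the treewidth. On the other hand G contains the 4-clique {3, 5, 6, 8}. A clique must lie in a single bag of any decomposition, so no decomposition can have width below 3. Hence tw(G) = 3 exactly.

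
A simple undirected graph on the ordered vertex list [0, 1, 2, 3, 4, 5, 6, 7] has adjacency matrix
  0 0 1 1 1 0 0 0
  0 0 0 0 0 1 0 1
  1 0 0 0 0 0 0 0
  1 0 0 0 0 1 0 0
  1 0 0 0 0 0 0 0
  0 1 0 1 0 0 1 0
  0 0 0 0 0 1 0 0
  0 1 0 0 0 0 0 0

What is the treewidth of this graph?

A width-1 tree decomposition is:
Bags: B1 = {5, 6}  B2 = {3, 5}  B3 = {1, 5}  B4 = {1, 7}  B5 = {0, 3}  B6 = {0, 4}  B7 = {0, 2}
Tree: B1–B2, B2–B3, B3–B4, B2–B5, B5–B6, B5–B7
The largest bag has 2 vertices, giving width 1; this decomposition certifies tw(G) ≤ 1. Since G has at least one edge (e.g. 6–5), it is not an edgeless graph, so tw(G) ≥ 1. Combining the bounds, tw(G) = 1.

1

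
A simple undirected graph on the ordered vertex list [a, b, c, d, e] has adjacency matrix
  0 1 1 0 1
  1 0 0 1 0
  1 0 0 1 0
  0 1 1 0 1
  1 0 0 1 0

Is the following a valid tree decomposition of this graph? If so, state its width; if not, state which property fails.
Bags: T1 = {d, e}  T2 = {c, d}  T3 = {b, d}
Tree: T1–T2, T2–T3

A tree decomposition must satisfy three properties: every vertex lies in some bag; for every edge, both endpoints lie together in some bag; and for every vertex, the bags containing it form a connected subtree. Here vertex a appears in no bag, so the decomposition is invalid.

No — vertex a appears in no bag.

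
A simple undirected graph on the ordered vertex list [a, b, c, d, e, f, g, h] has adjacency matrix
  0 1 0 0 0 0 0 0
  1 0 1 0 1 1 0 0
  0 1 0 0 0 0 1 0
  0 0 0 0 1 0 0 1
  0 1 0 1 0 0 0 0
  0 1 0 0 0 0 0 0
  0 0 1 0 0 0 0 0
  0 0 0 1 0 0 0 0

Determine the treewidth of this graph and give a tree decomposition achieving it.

The largest bag has 2 vertices, giving width 1; this decomposition certifies tw(G) ≤ 1. Any graph with an edge has treewidth ≥ 1, and G has the edge h–d. Hence tw(G) = 1 exactly.

Treewidth 1.
One optimal decomposition is:
Bags: B1 = {d, h}  B2 = {d, e}  B3 = {b, e}  B4 = {b, f}  B5 = {a, b}  B6 = {b, c}  B7 = {c, g}
Tree: B1–B2, B2–B3, B3–B4, B4–B5, B5–B6, B6–B7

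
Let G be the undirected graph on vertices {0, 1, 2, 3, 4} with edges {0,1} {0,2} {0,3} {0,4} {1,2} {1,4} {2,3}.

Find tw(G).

A width-2 tree decomposition is:
Bags: B1 = {0, 1, 4}  B2 = {0, 1, 2}  B3 = {0, 2, 3}
Tree: B1–B2, B2–B3
Each bag holds 3 vertices, so the decomposition has width 2, which upper-bounds the treewidth. Conversely, {0, 1, 2} is a clique of size 3, and the vertices of any clique must share a bag in every tree decomposition; so some bag has ≥ 3 vertices and tw(G) ≥ 2. Therefore the treewidth is 2.

2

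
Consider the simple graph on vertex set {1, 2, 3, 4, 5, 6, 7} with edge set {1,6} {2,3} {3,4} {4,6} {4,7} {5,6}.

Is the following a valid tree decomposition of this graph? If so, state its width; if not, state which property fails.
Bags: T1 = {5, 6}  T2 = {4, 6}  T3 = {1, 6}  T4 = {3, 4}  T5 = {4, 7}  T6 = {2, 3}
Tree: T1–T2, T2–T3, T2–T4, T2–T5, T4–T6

Vertex coverage: the bags together contain {1, 2, 3, 4, 5, 6, 7}, the full vertex set. Edge coverage: each edge of G has both endpoints in at least one bag. Running intersection: for every vertex, the bags containing it form a connected subtree. All three properties hold, so this is a valid tree decomposition of width max|bag| − 1 = 1, and hence tw(G) ≤ 1.

Yes; width 1.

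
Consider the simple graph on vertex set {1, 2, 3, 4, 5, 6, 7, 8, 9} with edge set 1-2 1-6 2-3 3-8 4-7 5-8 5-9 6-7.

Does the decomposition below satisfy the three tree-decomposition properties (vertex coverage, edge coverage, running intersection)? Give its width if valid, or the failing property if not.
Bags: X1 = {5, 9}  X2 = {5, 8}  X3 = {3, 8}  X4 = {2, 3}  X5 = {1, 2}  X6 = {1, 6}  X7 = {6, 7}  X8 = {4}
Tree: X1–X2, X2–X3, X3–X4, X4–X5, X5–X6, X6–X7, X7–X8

A tree decomposition must satisfy three properties: every vertex lies in some bag; for every edge, both endpoints lie together in some bag; and for every vertex, the bags containing it form a connected subtree. Here edge (7,4) lies in no bag, so the decomposition is invalid.

No — edge (7,4) lies in no bag.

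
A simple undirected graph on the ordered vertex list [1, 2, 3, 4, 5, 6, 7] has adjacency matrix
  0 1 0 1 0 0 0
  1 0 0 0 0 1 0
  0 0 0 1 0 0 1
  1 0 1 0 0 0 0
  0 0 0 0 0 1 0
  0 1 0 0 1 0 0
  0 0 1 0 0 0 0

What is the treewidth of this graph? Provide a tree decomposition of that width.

Each bag holds 2 vertices, so the decomposition has width 1, which upper-bounds the treewidth. G has an edge, so its treewidth is at least 1. Therefore the treewidth is 1.

Treewidth 1.
One such decomposition:
Bags: B1 = {3, 7}  B2 = {3, 4}  B3 = {1, 4}  B4 = {1, 2}  B5 = {2, 6}  B6 = {5, 6}
Tree: B1–B2, B2–B3, B3–B4, B4–B5, B5–B6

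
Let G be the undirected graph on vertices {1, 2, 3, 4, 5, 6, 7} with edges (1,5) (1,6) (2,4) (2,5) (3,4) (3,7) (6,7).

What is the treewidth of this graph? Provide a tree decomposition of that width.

Every bag has size at most 3, so the width is 3 − 1 = 2 and tw(G) ≤ 2. Since 1–5–2–4–3–7–6–1 is a cycle in G, G is not acyclic. Forests are exactly the graphs of treewidth ≤ 1, so tw(G) ≥ 2. Combining the bounds, tw(G) = 2.

Treewidth 2.
Bags: B1 = {1, 2, 5}  B2 = {1, 2, 4}  B3 = {1, 3, 4}  B4 = {1, 3, 7}  B5 = {1, 6, 7}
Tree: B1–B2, B2–B3, B3–B4, B4–B5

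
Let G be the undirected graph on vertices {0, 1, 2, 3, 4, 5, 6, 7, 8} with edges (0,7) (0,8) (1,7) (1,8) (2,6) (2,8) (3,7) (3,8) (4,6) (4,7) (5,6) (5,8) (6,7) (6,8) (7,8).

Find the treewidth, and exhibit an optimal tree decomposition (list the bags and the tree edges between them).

Every bag has size at most 3, so the width is 3 − 1 = 2 and tw(G) ≤ 2. Conversely, {2, 6, 8} is a clique of size 3, and the vertices of any clique must share a bag in every tree decomposition; so some bag has ≥ 3 vertices and tw(G) ≥ 2. Hence tw(G) = 2 exactly.

Treewidth 2.
Bags: B1 = {6, 7, 8}  B2 = {1, 7, 8}  B3 = {3, 7, 8}  B4 = {0, 7, 8}  B5 = {5, 6, 8}  B6 = {2, 6, 8}  B7 = {4, 6, 7}
Tree: B1–B2, B1–B3, B2–B4, B1–B5, B1–B6, B1–B7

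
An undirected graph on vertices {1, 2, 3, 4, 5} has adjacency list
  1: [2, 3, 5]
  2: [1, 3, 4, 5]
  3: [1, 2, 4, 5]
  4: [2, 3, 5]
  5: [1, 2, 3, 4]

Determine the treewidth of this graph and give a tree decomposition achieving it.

The largest bag has 4 vertices, giving width 3; this decomposition certifies tw(G) ≤ 3. Conversely, {1, 2, 3, 5} is a clique of size 4, and the vertices of any clique must share a bag in every tree decomposition; so some bag has ≥ 4 vertices and tw(G) ≥ 3. Hence tw(G) = 3 exactly.

Treewidth 3.
One optimal decomposition is:
Bags: B1 = {1, 2, 3, 5}  B2 = {2, 3, 4, 5}
Tree: B1–B2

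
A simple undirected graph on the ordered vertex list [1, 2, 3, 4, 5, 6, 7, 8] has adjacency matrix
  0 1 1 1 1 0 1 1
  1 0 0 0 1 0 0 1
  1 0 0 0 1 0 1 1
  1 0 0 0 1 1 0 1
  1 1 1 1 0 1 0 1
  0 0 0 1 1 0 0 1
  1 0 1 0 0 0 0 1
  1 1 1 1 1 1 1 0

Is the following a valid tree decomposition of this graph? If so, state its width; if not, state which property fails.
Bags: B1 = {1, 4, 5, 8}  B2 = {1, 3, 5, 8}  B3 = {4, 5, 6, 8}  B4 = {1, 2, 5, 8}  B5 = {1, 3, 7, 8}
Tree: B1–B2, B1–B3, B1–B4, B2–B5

Yes; width 3.

Every vertex of G appears in some bag (union = {1, 2, 3, 4, 5, 6, 7, 8}); every edge is covered by a bag; and for each vertex v the set of bags containing v is connected in the bag tree. The decomposition is therefore valid. The largest bag has 4 vertices, so the width is 3.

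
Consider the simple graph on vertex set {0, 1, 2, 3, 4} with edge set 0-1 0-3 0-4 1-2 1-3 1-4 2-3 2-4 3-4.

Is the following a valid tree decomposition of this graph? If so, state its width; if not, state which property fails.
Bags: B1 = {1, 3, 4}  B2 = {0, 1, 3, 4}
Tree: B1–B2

No — vertex 2 appears in no bag.

A tree decomposition must satisfy three properties: every vertex lies in some bag; for every edge, both endpoints lie together in some bag; and for every vertex, the bags containing it form a connected subtree. Here vertex 2 appears in no bag, so the decomposition is invalid.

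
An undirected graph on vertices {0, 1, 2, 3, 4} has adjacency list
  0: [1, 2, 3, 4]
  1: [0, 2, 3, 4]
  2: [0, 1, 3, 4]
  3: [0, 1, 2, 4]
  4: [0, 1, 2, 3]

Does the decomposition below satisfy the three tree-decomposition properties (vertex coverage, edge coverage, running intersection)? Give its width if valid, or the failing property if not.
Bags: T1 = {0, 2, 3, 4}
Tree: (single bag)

No — vertex 1 appears in no bag.

A tree decomposition must satisfy three properties: every vertex lies in some bag; for every edge, both endpoints lie together in some bag; and for every vertex, the bags containing it form a connected subtree. Here vertex 1 appears in no bag, so the decomposition is invalid.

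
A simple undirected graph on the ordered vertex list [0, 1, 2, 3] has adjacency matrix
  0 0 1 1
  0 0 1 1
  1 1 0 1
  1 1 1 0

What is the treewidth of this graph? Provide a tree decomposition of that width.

Treewidth 2.
Bags: B1 = {0, 2, 3}  B2 = {1, 2, 3}
Tree: B1–B2

Each bag holds 3 vertices, so the decomposition has width 2, which upper-bounds the treewidth. On the other hand G contains the 3-clique {0, 2, 3}. A clique must lie in a single bag of any decomposition, so no decomposition can have width below 2. The upper and lower bounds meet at 2, so that is the treewidth.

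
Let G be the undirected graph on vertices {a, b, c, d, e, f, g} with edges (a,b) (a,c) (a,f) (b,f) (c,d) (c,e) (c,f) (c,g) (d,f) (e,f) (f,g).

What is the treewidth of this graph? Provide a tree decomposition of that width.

Every bag has size at most 3, so the width is 3 − 1 = 2 and tw(G) ≤ 2. Conversely, {c, d, f} is a clique of size 3, and the vertices of any clique must share a bag in every tree decomposition; so some bag has ≥ 3 vertices and tw(G) ≥ 2. Hence tw(G) = 2 exactly.

Treewidth 2.
One such decomposition:
Bags: B1 = {c, e, f}  B2 = {a, c, f}  B3 = {c, f, g}  B4 = {a, b, f}  B5 = {c, d, f}
Tree: B1–B2, B1–B3, B2–B4, B3–B5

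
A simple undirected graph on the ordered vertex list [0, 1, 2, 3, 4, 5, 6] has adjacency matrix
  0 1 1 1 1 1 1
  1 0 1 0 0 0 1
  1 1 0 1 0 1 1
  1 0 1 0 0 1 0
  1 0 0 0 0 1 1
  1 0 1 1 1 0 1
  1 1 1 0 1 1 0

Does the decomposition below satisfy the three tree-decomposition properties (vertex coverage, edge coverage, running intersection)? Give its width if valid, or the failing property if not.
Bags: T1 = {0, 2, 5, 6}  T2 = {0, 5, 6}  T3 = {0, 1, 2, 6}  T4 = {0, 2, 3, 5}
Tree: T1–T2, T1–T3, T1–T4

A tree decomposition must satisfy three properties: every vertex lies in some bag; for every edge, both endpoints lie together in some bag; and for every vertex, the bags containing it form a connected subtree. Here vertex 4 appears in no bag, so the decomposition is invalid.

No — vertex 4 appears in no bag.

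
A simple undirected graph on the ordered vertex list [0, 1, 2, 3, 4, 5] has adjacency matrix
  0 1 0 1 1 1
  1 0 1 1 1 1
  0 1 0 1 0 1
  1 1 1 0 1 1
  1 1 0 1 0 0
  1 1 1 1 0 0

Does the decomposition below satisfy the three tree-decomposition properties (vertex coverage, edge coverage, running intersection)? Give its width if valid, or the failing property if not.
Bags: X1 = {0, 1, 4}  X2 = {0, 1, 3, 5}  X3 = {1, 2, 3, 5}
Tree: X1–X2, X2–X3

A tree decomposition must satisfy three properties: every vertex lies in some bag; for every edge, both endpoints lie together in some bag; and for every vertex, the bags containing it form a connected subtree. Here edge (3,4) lies in no bag, so the decomposition is invalid.

No — edge (3,4) lies in no bag.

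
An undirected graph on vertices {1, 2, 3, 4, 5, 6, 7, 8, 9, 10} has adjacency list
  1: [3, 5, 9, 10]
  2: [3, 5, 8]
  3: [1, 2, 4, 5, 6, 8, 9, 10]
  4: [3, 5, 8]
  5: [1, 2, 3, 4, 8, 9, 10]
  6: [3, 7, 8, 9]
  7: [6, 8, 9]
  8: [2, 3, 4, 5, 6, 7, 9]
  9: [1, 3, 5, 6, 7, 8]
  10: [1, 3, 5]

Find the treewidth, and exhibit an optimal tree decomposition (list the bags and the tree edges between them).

The largest bag has 4 vertices, giving width 3; this decomposition certifies tw(G) ≤ 3. On the other hand G contains the 4-clique {3, 5, 8, 9}. A clique must lie in a single bag of any decomposition, so no decomposition can have width below 3. Combining the bounds, tw(G) = 3.

Treewidth 3.
One optimal decomposition is:
Bags: B1 = {3, 5, 8, 9}  B2 = {1, 3, 5, 9}  B3 = {3, 6, 8, 9}  B4 = {1, 3, 5, 10}  B5 = {2, 3, 5, 8}  B6 = {3, 4, 5, 8}  B7 = {6, 7, 8, 9}
Tree: B1–B2, B1–B3, B2–B4, B1–B5, B1–B6, B3–B7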